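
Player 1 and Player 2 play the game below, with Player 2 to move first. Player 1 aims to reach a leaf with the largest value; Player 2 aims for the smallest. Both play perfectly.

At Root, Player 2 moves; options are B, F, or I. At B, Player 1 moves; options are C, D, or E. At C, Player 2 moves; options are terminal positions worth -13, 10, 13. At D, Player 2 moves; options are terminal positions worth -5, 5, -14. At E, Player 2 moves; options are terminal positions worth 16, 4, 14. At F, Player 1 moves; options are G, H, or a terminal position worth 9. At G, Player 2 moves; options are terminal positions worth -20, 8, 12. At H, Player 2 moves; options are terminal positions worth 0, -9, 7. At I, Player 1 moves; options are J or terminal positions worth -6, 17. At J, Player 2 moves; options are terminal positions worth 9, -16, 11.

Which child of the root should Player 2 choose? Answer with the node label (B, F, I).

C (Player 2): min(-13, 10, 13) = -13
D (Player 2): min(-5, 5, -14) = -14
E (Player 2): min(16, 4, 14) = 4
B (Player 1): max(-13, -14, 4) = 4
G (Player 2): min(-20, 8, 12) = -20
H (Player 2): min(0, -9, 7) = -9
F (Player 1): max(-20, -9, 9) = 9
J (Player 2): min(9, -16, 11) = -16
I (Player 1): max(-16, -6, 17) = 17
Root (Player 2): min(4, 9, 17) = 4
Player 2 picks the child with the lowest value: B (value 4).

B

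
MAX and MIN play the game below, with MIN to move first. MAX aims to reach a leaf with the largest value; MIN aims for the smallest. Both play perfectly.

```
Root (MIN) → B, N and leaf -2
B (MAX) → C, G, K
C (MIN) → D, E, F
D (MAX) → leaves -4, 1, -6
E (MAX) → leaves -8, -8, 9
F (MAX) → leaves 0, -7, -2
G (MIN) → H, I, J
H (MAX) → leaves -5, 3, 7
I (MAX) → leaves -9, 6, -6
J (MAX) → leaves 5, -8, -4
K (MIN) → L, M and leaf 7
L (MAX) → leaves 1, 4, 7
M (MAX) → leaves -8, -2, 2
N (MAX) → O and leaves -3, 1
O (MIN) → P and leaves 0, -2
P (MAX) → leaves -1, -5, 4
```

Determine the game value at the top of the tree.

-2

D (MAX): max(-4, 1, -6) = 1
E (MAX): max(-8, -8, 9) = 9
F (MAX): max(0, -7, -2) = 0
C (MIN): min(1, 9, 0) = 0
H (MAX): max(-5, 3, 7) = 7
I (MAX): max(-9, 6, -6) = 6
J (MAX): max(5, -8, -4) = 5
G (MIN): min(7, 6, 5) = 5
L (MAX): max(1, 4, 7) = 7
M (MAX): max(-8, -2, 2) = 2
K (MIN): min(7, 2, 7) = 2
B (MAX): max(0, 5, 2) = 5
P (MAX): max(-1, -5, 4) = 4
O (MIN): min(4, 0, -2) = -2
N (MAX): max(-2, -3, 1) = 1
Root (MIN): min(5, 1, -2) = -2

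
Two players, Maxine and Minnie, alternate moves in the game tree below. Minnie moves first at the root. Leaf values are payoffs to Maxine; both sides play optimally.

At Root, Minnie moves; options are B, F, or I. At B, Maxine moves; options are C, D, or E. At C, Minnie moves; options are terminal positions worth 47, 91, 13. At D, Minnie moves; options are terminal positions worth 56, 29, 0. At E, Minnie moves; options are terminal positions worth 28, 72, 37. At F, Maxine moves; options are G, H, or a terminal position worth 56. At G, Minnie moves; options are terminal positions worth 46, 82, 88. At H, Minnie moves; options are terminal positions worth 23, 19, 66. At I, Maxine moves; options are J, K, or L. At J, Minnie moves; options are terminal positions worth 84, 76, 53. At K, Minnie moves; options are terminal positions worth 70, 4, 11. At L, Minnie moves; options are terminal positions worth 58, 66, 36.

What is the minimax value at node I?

53

J: min(84, 76, 53) = 53
K: min(70, 4, 11) = 4
L: min(58, 66, 36) = 36
I: max(53, 4, 36) = 53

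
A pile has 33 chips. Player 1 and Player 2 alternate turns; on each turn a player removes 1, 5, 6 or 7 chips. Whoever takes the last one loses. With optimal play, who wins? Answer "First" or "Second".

W/L table (W = player to move can force a win):
i:   0  1  2  3  4  5  6  7  8  9 10 11 12 13 14 15 16 17 18 19 20 21 22 23 24 25 26 27 28 29 30 31 32 33
     W  L  W  L  W  L  W  W  W  W  W  W  W  L  W  L  W  L  W  W  W  W  W  W  W  L  W  L  W  L  W  W  W  W
Position 33 is W, so the first player wins.

First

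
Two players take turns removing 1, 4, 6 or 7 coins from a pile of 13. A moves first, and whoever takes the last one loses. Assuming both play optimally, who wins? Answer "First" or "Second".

First

Mark each pile size as W (mover wins) or L (mover loses):
i:   0  1  2  3  4  5  6  7  8  9 10 11 12 13
     W  L  W  L  W  W  L  W  W  W  W  L  W  W
Position 13 is W, so the first player wins.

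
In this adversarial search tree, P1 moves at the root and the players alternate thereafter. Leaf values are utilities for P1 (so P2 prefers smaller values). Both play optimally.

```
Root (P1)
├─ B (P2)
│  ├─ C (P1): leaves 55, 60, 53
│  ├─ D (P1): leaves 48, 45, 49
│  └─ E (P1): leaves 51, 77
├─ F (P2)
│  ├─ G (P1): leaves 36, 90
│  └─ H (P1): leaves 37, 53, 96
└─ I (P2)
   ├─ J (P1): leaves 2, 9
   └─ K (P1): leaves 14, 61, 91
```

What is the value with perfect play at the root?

90

C (P1): max(55, 60, 53) = 60
D (P1): max(48, 45, 49) = 49
E (P1): max(51, 77) = 77
B (P2): min(60, 49, 77) = 49
G (P1): max(36, 90) = 90
H (P1): max(37, 53, 96) = 96
F (P2): min(90, 96) = 90
J (P1): max(2, 9) = 9
K (P1): max(14, 61, 91) = 91
I (P2): min(9, 91) = 9
Root (P1): max(49, 90, 9) = 90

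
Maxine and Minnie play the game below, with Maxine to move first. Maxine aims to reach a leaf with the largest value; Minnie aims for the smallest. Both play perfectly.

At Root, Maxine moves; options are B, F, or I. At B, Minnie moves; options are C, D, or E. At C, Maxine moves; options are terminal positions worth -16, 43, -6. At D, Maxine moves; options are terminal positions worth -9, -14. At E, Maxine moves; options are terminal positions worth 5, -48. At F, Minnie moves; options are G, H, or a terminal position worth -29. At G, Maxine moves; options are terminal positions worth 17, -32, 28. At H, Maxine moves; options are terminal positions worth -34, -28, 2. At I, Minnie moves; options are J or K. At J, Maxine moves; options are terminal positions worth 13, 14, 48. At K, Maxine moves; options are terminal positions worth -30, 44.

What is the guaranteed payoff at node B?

-9

C: max(-16, 43, -6) = 43
D: max(-9, -14) = -9
E: max(5, -48) = 5
B: min(43, -9, 5) = -9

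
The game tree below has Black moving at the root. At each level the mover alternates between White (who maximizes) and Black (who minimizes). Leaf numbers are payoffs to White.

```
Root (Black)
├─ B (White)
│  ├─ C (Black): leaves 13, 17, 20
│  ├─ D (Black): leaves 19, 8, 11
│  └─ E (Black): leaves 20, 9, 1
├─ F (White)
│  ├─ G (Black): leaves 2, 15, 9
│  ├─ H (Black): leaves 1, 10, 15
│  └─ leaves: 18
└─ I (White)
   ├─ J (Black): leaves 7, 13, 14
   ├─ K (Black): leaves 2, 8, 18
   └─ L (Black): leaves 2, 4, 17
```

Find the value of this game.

7

C (Black): min(13, 17, 20) = 13
D (Black): min(19, 8, 11) = 8
E (Black): min(20, 9, 1) = 1
B (White): max(13, 8, 1) = 13
G (Black): min(2, 15, 9) = 2
H (Black): min(1, 10, 15) = 1
F (White): max(2, 1, 18) = 18
J (Black): min(7, 13, 14) = 7
K (Black): min(2, 8, 18) = 2
L (Black): min(2, 4, 17) = 2
I (White): max(7, 2, 2) = 7
Root (Black): min(13, 18, 7) = 7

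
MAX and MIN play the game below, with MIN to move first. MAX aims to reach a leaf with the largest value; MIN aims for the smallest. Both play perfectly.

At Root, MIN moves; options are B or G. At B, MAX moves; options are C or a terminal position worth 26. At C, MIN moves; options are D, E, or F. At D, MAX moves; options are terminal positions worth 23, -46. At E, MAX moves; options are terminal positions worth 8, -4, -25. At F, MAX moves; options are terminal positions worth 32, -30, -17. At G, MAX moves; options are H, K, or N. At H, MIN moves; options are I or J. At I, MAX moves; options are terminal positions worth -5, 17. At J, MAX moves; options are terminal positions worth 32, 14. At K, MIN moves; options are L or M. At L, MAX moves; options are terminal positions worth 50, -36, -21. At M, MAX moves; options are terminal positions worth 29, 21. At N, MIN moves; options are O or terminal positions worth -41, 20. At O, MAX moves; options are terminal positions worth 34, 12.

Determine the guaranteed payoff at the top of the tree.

26

D (MAX): max(23, -46) = 23
E (MAX): max(8, -4, -25) = 8
F (MAX): max(32, -30, -17) = 32
C (MIN): min(23, 8, 32) = 8
B (MAX): max(8, 26) = 26
I (MAX): max(-5, 17) = 17
J (MAX): max(32, 14) = 32
H (MIN): min(17, 32) = 17
L (MAX): max(50, -36, -21) = 50
M (MAX): max(29, 21) = 29
K (MIN): min(50, 29) = 29
O (MAX): max(34, 12) = 34
N (MIN): min(34, -41, 20) = -41
G (MAX): max(17, 29, -41) = 29
Root (MIN): min(26, 29) = 26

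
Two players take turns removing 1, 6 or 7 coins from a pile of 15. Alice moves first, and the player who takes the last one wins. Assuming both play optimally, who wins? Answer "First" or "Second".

First

Compute winning (W) and losing (L) positions by backward induction:
i:   0  1  2  3  4  5  6  7  8  9 10 11 12 13 14 15
     L  W  L  W  L  W  W  W  W  W  W  W  L  W  L  W
Position 15 is W, so the first player wins.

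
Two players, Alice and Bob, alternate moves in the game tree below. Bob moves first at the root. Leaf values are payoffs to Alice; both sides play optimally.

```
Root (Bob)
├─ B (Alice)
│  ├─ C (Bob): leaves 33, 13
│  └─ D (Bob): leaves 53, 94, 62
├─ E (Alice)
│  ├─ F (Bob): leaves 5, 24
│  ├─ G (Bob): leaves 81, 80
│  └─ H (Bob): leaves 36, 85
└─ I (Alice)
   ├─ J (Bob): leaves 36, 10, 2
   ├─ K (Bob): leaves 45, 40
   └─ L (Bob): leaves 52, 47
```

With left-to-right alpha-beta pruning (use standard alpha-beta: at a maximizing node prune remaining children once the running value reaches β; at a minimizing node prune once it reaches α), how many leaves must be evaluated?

C [α=-∞,β=+∞]: v=13
D [α=13,β=+∞]: v=53
B [α=-∞,β=+∞]: v=53
F [α=-∞,β=53]: v=5
G [α=5,β=53]: v=80
E [α=-∞,β=53]: v=80 after child 2 ≥ β → β-cutoff, skip 1
J [α=-∞,β=53]: v=2
K [α=2,β=53]: v=40
L [α=40,β=53]: v=47
I [α=-∞,β=53]: v=47
Root [α=-∞,β=+∞]: v=47
Leaves evaluated: 16 of 18.

16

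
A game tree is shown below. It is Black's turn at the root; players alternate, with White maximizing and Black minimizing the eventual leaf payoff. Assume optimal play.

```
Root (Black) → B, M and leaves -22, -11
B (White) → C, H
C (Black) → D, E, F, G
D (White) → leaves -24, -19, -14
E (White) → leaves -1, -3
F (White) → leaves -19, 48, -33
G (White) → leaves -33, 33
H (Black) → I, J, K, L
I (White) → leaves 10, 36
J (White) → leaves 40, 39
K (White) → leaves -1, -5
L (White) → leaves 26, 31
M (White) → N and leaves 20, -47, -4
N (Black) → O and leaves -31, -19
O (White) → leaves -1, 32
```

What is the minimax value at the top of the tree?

D (White): max(-24, -19, -14) = -14
E (White): max(-1, -3) = -1
F (White): max(-19, 48, -33) = 48
G (White): max(-33, 33) = 33
C (Black): min(-14, -1, 48, 33) = -14
I (White): max(10, 36) = 36
J (White): max(40, 39) = 40
K (White): max(-1, -5) = -1
L (White): max(26, 31) = 31
H (Black): min(36, 40, -1, 31) = -1
B (White): max(-14, -1) = -1
O (White): max(-1, 32) = 32
N (Black): min(32, -31, -19) = -31
M (White): max(-31, 20, -47, -4) = 20
Root (Black): min(-1, 20, -22, -11) = -22

-22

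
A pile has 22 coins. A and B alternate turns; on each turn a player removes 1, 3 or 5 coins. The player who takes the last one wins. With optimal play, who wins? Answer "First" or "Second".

Mark each pile size as W (mover wins) or L (mover loses):
i:   0  1  2  3  4  5  6  7  8  9 10 11 12 13 14 15 16 17 18 19 20 21 22
     L  W  L  W  L  W  L  W  L  W  L  W  L  W  L  W  L  W  L  W  L  W  L
Position 22 is L, so the second player wins.

Second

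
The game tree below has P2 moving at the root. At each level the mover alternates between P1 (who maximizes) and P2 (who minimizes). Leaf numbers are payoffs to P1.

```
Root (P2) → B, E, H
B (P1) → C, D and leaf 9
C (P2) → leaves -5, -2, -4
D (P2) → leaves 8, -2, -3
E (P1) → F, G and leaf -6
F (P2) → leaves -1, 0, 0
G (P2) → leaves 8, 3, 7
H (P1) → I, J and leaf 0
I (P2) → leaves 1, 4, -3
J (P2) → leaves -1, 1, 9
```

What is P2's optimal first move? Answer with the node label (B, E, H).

C (P2): min(-5, -2, -4) = -5
D (P2): min(8, -2, -3) = -3
B (P1): max(-5, -3, 9) = 9
F (P2): min(-1, 0, 0) = -1
G (P2): min(8, 3, 7) = 3
E (P1): max(-1, 3, -6) = 3
I (P2): min(1, 4, -3) = -3
J (P2): min(-1, 1, 9) = -1
H (P1): max(-3, -1, 0) = 0
Root (P2): min(9, 3, 0) = 0
P2 picks the child with the lowest value: H (value 0).

H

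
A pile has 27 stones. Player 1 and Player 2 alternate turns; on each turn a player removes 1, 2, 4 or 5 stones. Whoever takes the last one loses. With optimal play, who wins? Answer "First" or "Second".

First

Compute winning (W) and losing (L) positions by backward induction:
i:   0  1  2  3  4  5  6  7  8  9 10 11 12 13 14 15 16 17 18 19 20 21 22 23 24 25 26 27
     W  L  W  W  L  W  W  L  W  W  L  W  W  L  W  W  L  W  W  L  W  W  L  W  W  L  W  W
Position 27 is W, so the first player wins.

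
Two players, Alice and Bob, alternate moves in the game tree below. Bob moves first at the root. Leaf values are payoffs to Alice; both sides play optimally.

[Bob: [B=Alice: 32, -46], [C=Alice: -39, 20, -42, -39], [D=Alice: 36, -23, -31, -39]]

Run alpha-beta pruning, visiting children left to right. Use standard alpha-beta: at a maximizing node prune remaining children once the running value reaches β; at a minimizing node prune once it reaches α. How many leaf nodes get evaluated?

B [α=-∞,β=+∞]: v=32
C [α=-∞,β=32]: v=20
D [α=-∞,β=20]: v=36 after child 1 ≥ β → β-cutoff, skip 3
Root [α=-∞,β=+∞]: v=20
Leaves evaluated: 7 of 10.

7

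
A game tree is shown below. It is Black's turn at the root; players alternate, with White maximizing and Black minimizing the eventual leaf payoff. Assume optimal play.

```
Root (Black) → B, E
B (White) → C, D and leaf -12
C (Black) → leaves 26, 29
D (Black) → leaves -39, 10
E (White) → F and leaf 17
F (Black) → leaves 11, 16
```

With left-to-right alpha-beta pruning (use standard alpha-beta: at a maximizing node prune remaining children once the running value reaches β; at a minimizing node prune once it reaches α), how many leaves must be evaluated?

7

C [α=-∞,β=+∞]: v=26
D [α=26,β=+∞]: v=-39 after child 1 ≤ α → α-cutoff, skip 1
B [α=-∞,β=+∞]: v=26
F [α=-∞,β=26]: v=11
E [α=-∞,β=26]: v=17
Root [α=-∞,β=+∞]: v=17
Leaves evaluated: 7 of 8.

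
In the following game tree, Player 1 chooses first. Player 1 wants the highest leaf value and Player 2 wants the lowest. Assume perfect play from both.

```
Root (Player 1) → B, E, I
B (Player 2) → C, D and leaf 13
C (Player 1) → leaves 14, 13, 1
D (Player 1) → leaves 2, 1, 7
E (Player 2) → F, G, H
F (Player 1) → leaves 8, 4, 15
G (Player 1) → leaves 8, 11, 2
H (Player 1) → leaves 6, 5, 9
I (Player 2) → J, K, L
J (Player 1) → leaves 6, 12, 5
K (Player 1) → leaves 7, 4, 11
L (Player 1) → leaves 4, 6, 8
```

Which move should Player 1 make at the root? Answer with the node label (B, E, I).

E

C (Player 1): max(14, 13, 1) = 14
D (Player 1): max(2, 1, 7) = 7
B (Player 2): min(14, 7, 13) = 7
F (Player 1): max(8, 4, 15) = 15
G (Player 1): max(8, 11, 2) = 11
H (Player 1): max(6, 5, 9) = 9
E (Player 2): min(15, 11, 9) = 9
J (Player 1): max(6, 12, 5) = 12
K (Player 1): max(7, 4, 11) = 11
L (Player 1): max(4, 6, 8) = 8
I (Player 2): min(12, 11, 8) = 8
Root (Player 1): max(7, 9, 8) = 9
Player 1 picks the child with the highest value: E (value 9).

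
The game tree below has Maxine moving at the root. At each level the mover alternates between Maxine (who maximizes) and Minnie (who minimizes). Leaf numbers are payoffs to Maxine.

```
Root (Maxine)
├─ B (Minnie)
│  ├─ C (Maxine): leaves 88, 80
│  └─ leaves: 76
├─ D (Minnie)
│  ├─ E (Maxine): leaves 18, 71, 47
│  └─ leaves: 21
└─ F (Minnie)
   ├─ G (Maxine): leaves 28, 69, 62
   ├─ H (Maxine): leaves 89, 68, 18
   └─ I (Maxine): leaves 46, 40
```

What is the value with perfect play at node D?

21

E: max(18, 71, 47) = 71
D: min(71, 21) = 21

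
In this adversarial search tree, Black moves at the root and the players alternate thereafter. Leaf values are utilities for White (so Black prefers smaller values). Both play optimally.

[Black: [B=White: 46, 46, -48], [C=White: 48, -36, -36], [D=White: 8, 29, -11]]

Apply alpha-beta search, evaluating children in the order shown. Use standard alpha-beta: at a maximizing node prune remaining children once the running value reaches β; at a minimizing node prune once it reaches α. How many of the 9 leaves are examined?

7

B [α=-∞,β=+∞]: v=46
C [α=-∞,β=46]: v=48 after child 1 ≥ β → β-cutoff, skip 2
D [α=-∞,β=46]: v=29
Root [α=-∞,β=+∞]: v=29
Leaves evaluated: 7 of 9.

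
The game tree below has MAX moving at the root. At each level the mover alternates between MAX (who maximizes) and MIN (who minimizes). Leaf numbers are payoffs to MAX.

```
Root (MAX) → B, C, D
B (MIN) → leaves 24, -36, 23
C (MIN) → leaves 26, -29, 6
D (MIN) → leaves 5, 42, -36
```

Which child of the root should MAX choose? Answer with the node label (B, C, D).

C

B (MIN): min(24, -36, 23) = -36
C (MIN): min(26, -29, 6) = -29
D (MIN): min(5, 42, -36) = -36
Root (MAX): max(-36, -29, -36) = -29
MAX picks the child with the highest value: C (value -29).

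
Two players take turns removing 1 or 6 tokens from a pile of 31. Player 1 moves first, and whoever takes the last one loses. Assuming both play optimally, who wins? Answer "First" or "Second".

Second

Mark each pile size as W (mover wins) or L (mover loses):
i:   0  1  2  3  4  5  6  7  8  9 10 11 12 13 14 15 16 17 18 19 20 21 22 23 24 25 26 27 28 29 30 31
     W  L  W  L  W  L  W  W  L  W  L  W  L  W  W  L  W  L  W  L  W  W  L  W  L  W  L  W  W  L  W  L
Position 31 is L, so the second player wins.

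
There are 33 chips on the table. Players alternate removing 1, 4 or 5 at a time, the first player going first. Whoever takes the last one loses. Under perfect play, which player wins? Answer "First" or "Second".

Second

Mark each pile size as W (mover wins) or L (mover loses):
i:   0  1  2  3  4  5  6  7  8  9 10 11 12 13 14 15 16 17 18 19 20 21 22 23 24 25 26 27 28 29 30 31 32 33
     W  L  W  L  W  W  W  W  W  L  W  L  W  W  W  W  W  L  W  L  W  W  W  W  W  L  W  L  W  W  W  W  W  L
Position 33 is L, so the second player wins.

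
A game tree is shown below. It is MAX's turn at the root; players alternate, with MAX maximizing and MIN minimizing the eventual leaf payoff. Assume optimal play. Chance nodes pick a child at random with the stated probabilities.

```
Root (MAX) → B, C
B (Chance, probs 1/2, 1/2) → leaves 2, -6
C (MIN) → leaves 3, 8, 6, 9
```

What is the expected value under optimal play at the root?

B (Chance): 1/2·2 + 1/2·-6 = -2
C (MIN): min(3, 8, 6, 9) = 3
Root (MAX): max(-2, 3) = 3

3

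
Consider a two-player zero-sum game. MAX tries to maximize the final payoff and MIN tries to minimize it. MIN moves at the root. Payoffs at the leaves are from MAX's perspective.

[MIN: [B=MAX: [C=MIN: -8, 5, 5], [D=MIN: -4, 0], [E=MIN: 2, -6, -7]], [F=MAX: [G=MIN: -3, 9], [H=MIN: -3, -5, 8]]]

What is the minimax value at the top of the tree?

C (MIN): min(-8, 5, 5) = -8
D (MIN): min(-4, 0) = -4
E (MIN): min(2, -6, -7) = -7
B (MAX): max(-8, -4, -7) = -4
G (MIN): min(-3, 9) = -3
H (MIN): min(-3, -5, 8) = -5
F (MAX): max(-3, -5) = -3
Root (MIN): min(-4, -3) = -4

-4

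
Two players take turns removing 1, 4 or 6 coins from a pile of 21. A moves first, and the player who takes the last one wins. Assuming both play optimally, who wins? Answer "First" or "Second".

First

W/L table (W = player to move can force a win):
i:   0  1  2  3  4  5  6  7  8  9 10 11 12 13 14 15 16 17 18 19 20 21
     L  W  L  W  W  L  W  L  W  W  L  W  L  W  W  L  W  L  W  W  L  W
Position 21 is W, so the first player wins.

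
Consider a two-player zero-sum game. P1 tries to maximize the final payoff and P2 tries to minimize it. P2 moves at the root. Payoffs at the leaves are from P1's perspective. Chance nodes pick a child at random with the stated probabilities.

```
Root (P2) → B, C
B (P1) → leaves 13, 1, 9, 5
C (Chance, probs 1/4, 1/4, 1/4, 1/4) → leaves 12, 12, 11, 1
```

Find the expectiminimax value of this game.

9

B (P1): max(13, 1, 9, 5) = 13
C (Chance): 1/4·12 + 1/4·12 + 1/4·11 + 1/4·1 = 9
Root (P2): min(13, 9) = 9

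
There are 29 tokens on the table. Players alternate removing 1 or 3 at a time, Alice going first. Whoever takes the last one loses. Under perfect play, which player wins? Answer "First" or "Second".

W/L table (W = player to move can force a win):
i:   0  1  2  3  4  5  6  7  8  9 10 11 12 13 14 15 16 17 18 19 20 21 22 23 24 25 26 27 28 29
     W  L  W  L  W  L  W  L  W  L  W  L  W  L  W  L  W  L  W  L  W  L  W  L  W  L  W  L  W  L
Position 29 is L, so the second player wins.

Second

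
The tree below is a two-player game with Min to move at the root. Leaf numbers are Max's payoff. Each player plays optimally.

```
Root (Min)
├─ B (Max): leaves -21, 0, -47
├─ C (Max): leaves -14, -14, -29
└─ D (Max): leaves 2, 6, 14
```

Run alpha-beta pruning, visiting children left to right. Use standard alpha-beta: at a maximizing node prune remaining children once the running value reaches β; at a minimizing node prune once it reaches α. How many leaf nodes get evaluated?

B [α=-∞,β=+∞]: v=0
C [α=-∞,β=0]: v=-14
D [α=-∞,β=-14]: v=2 after child 1 ≥ β → β-cutoff, skip 2
Root [α=-∞,β=+∞]: v=-14
Leaves evaluated: 7 of 9.

7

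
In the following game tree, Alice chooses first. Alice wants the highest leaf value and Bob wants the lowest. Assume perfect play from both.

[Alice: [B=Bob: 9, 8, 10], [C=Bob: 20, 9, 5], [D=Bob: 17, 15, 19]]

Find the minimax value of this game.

B (Bob): min(9, 8, 10) = 8
C (Bob): min(20, 9, 5) = 5
D (Bob): min(17, 15, 19) = 15
Root (Alice): max(8, 5, 15) = 15

15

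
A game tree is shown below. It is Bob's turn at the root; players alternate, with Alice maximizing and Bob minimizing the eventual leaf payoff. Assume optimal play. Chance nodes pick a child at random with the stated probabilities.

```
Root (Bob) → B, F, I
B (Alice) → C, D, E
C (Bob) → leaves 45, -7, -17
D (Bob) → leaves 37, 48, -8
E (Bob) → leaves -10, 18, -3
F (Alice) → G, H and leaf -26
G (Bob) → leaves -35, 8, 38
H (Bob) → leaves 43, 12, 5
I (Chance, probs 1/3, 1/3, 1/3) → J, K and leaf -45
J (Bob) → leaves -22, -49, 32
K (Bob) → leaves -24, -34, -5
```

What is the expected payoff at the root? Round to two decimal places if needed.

-42.67

C (Bob): min(45, -7, -17) = -17
D (Bob): min(37, 48, -8) = -8
E (Bob): min(-10, 18, -3) = -10
B (Alice): max(-17, -8, -10) = -8
G (Bob): min(-35, 8, 38) = -35
H (Bob): min(43, 12, 5) = 5
F (Alice): max(-35, 5, -26) = 5
J (Bob): min(-22, -49, 32) = -49
K (Bob): min(-24, -34, -5) = -34
I (Chance): 1/3·-49 + 1/3·-34 + 1/3·-45 = -42.67
Root (Bob): min(-8, 5, -42.67) = -42.67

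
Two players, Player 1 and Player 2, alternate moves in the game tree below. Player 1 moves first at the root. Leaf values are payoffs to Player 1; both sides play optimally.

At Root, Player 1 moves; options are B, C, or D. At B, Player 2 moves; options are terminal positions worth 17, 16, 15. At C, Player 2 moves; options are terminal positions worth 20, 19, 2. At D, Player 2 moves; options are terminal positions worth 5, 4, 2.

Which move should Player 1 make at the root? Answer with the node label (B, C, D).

B (Player 2): min(17, 16, 15) = 15
C (Player 2): min(20, 19, 2) = 2
D (Player 2): min(5, 4, 2) = 2
Root (Player 1): max(15, 2, 2) = 15
Player 1 picks the child with the highest value: B (value 15).

B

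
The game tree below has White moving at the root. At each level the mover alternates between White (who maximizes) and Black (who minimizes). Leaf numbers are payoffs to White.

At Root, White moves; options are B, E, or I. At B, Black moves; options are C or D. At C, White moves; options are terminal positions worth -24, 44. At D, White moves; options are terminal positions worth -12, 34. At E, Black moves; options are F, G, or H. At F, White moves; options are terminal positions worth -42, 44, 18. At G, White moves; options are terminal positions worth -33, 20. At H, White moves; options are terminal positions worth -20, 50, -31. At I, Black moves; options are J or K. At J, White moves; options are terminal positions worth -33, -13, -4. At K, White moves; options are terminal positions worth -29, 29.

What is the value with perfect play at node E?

F: max(-42, 44, 18) = 44
G: max(-33, 20) = 20
H: max(-20, 50, -31) = 50
E: min(44, 20, 50) = 20

20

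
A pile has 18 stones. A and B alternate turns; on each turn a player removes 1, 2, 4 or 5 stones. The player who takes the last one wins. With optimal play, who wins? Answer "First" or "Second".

Mark each pile size as W (mover wins) or L (mover loses):
i:   0  1  2  3  4  5  6  7  8  9 10 11 12 13 14 15 16 17 18
     L  W  W  L  W  W  L  W  W  L  W  W  L  W  W  L  W  W  L
Position 18 is L, so the second player wins.

Second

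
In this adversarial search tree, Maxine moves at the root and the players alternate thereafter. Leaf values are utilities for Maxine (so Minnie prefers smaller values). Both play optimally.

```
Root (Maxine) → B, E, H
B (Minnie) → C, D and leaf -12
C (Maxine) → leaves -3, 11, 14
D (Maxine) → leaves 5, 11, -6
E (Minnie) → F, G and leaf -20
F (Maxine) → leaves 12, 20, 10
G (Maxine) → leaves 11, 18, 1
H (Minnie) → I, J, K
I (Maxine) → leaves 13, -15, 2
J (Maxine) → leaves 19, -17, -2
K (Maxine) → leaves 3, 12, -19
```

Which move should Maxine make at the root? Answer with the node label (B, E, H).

H

C (Maxine): max(-3, 11, 14) = 14
D (Maxine): max(5, 11, -6) = 11
B (Minnie): min(14, 11, -12) = -12
F (Maxine): max(12, 20, 10) = 20
G (Maxine): max(11, 18, 1) = 18
E (Minnie): min(20, 18, -20) = -20
I (Maxine): max(13, -15, 2) = 13
J (Maxine): max(19, -17, -2) = 19
K (Maxine): max(3, 12, -19) = 12
H (Minnie): min(13, 19, 12) = 12
Root (Maxine): max(-12, -20, 12) = 12
Maxine picks the child with the highest value: H (value 12).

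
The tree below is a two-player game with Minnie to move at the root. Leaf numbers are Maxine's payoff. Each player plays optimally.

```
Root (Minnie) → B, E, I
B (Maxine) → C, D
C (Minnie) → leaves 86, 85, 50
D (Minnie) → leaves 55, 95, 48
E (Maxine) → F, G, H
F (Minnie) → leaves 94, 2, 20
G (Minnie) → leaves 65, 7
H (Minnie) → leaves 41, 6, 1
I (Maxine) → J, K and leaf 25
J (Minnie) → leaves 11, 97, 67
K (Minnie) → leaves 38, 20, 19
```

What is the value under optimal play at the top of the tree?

C (Minnie): min(86, 85, 50) = 50
D (Minnie): min(55, 95, 48) = 48
B (Maxine): max(50, 48) = 50
F (Minnie): min(94, 2, 20) = 2
G (Minnie): min(65, 7) = 7
H (Minnie): min(41, 6, 1) = 1
E (Maxine): max(2, 7, 1) = 7
J (Minnie): min(11, 97, 67) = 11
K (Minnie): min(38, 20, 19) = 19
I (Maxine): max(11, 19, 25) = 25
Root (Minnie): min(50, 7, 25) = 7

7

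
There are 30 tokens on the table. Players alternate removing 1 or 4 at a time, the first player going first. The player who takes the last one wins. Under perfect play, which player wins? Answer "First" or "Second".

Second

W/L table (W = player to move can force a win):
i:   0  1  2  3  4  5  6  7  8  9 10 11 12 13 14 15 16 17 18 19 20 21 22 23 24 25 26 27 28 29 30
     L  W  L  W  W  L  W  L  W  W  L  W  L  W  W  L  W  L  W  W  L  W  L  W  W  L  W  L  W  W  L
Position 30 is L, so the second player wins.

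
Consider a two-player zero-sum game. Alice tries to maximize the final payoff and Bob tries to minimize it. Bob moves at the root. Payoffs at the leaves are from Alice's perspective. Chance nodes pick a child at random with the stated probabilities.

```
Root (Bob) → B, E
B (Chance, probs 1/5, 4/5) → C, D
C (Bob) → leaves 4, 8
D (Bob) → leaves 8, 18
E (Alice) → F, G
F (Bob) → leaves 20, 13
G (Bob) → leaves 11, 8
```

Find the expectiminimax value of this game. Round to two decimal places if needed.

7.2

C (Bob): min(4, 8) = 4
D (Bob): min(8, 18) = 8
B (Chance): 1/5·4 + 4/5·8 = 7.2
F (Bob): min(20, 13) = 13
G (Bob): min(11, 8) = 8
E (Alice): max(13, 8) = 13
Root (Bob): min(7.2, 13) = 7.2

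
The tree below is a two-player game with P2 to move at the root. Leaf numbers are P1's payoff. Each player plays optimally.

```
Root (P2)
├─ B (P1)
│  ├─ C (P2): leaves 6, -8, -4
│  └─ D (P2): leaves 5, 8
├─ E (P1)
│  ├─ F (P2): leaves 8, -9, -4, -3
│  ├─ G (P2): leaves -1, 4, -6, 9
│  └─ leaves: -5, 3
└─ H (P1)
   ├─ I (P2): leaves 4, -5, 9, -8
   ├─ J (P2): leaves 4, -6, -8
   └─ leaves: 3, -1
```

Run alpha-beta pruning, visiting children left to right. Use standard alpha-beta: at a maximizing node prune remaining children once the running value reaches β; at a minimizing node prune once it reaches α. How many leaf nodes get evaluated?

C [α=-∞,β=+∞]: v=-8
D [α=-8,β=+∞]: v=5
B [α=-∞,β=+∞]: v=5
F [α=-∞,β=5]: v=-9
G [α=-9,β=5]: v=-6
E [α=-∞,β=5]: v=3
I [α=-∞,β=3]: v=-8
J [α=-8,β=3]: v=-8
H [α=-∞,β=3]: v=3 after child 3 ≥ β → β-cutoff, skip 1
Root [α=-∞,β=+∞]: v=3
Leaves evaluated: 23 of 24.

23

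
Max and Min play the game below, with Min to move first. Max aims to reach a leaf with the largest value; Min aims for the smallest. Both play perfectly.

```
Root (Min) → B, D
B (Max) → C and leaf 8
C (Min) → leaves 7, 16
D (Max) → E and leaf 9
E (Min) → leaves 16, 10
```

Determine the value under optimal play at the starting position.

8

C (Min): min(7, 16) = 7
B (Max): max(7, 8) = 8
E (Min): min(16, 10) = 10
D (Max): max(10, 9) = 10
Root (Min): min(8, 10) = 8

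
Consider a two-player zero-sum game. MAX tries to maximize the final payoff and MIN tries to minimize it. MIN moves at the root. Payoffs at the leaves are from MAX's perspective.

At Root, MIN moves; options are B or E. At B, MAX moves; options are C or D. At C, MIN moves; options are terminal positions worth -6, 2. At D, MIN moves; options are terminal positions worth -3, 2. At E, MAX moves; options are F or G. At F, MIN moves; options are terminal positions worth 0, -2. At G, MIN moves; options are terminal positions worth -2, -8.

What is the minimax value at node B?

C: min(-6, 2) = -6
D: min(-3, 2) = -3
B: max(-6, -3) = -3

-3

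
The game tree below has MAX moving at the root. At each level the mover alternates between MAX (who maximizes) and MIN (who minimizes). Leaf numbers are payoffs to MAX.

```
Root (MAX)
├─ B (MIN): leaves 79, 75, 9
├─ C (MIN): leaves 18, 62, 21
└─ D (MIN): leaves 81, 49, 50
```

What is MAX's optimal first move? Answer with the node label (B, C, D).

D

B (MIN): min(79, 75, 9) = 9
C (MIN): min(18, 62, 21) = 18
D (MIN): min(81, 49, 50) = 49
Root (MAX): max(9, 18, 49) = 49
MAX picks the child with the highest value: D (value 49).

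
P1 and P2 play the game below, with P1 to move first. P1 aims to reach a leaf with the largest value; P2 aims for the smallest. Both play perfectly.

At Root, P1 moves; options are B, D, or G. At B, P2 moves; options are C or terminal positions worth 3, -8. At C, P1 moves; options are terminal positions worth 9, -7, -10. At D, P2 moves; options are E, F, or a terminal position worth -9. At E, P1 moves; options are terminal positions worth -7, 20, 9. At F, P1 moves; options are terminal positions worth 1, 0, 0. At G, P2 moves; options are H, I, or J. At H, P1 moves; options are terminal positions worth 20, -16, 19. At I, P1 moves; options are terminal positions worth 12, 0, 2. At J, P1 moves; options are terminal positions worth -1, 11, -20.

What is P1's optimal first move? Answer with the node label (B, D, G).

G

C (P1): max(9, -7, -10) = 9
B (P2): min(9, 3, -8) = -8
E (P1): max(-7, 20, 9) = 20
F (P1): max(1, 0, 0) = 1
D (P2): min(20, 1, -9) = -9
H (P1): max(20, -16, 19) = 20
I (P1): max(12, 0, 2) = 12
J (P1): max(-1, 11, -20) = 11
G (P2): min(20, 12, 11) = 11
Root (P1): max(-8, -9, 11) = 11
P1 picks the child with the highest value: G (value 11).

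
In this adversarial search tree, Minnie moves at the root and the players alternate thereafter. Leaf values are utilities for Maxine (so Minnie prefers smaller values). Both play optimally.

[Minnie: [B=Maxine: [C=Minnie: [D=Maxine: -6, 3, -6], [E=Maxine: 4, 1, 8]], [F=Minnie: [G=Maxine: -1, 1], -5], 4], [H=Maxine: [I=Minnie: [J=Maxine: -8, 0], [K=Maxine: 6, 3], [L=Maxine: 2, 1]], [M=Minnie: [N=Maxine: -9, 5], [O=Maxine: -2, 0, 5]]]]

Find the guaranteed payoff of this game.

D (Maxine): max(-6, 3, -6) = 3
E (Maxine): max(4, 1, 8) = 8
C (Minnie): min(3, 8) = 3
G (Maxine): max(-1, 1) = 1
F (Minnie): min(1, -5) = -5
B (Maxine): max(3, -5, 4) = 4
J (Maxine): max(-8, 0) = 0
K (Maxine): max(6, 3) = 6
L (Maxine): max(2, 1) = 2
I (Minnie): min(0, 6, 2) = 0
N (Maxine): max(-9, 5) = 5
O (Maxine): max(-2, 0, 5) = 5
M (Minnie): min(5, 5) = 5
H (Maxine): max(0, 5) = 5
Root (Minnie): min(4, 5) = 4

4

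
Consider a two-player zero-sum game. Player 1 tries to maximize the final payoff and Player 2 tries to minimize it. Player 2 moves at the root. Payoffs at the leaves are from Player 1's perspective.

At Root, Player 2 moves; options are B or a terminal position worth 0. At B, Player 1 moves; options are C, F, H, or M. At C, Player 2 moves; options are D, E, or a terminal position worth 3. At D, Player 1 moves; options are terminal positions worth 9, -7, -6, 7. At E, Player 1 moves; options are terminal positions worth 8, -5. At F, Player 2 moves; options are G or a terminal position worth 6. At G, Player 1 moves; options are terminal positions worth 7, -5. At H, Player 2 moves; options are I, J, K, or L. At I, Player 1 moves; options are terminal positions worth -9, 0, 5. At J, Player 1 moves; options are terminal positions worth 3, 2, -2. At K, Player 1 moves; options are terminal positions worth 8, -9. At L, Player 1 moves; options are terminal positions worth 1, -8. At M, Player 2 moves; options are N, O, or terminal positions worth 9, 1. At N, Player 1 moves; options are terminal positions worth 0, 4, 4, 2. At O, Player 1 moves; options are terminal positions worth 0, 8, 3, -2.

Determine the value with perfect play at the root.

0

D (Player 1): max(9, -7, -6, 7) = 9
E (Player 1): max(8, -5) = 8
C (Player 2): min(9, 8, 3) = 3
G (Player 1): max(7, -5) = 7
F (Player 2): min(7, 6) = 6
I (Player 1): max(-9, 0, 5) = 5
J (Player 1): max(3, 2, -2) = 3
K (Player 1): max(8, -9) = 8
L (Player 1): max(1, -8) = 1
H (Player 2): min(5, 3, 8, 1) = 1
N (Player 1): max(0, 4, 4, 2) = 4
O (Player 1): max(0, 8, 3, -2) = 8
M (Player 2): min(4, 8, 9, 1) = 1
B (Player 1): max(3, 6, 1, 1) = 6
Root (Player 2): min(6, 0) = 0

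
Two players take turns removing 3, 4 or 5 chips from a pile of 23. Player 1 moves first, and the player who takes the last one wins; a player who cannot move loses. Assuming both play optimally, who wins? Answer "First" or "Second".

Positions where the player to move wins (W) vs loses (L):
i:   0  1  2  3  4  5  6  7  8  9 10 11 12 13 14 15 16 17 18 19 20 21 22 23
     L  L  L  W  W  W  W  W  L  L  L  W  W  W  W  W  L  L  L  W  W  W  W  W
Position 23 is W, so the first player wins.

First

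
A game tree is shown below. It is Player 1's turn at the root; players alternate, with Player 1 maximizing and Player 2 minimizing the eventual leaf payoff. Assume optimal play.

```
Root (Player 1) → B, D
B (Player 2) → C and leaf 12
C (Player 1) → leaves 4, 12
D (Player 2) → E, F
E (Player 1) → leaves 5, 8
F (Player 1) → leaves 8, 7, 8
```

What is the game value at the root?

C (Player 1): max(4, 12) = 12
B (Player 2): min(12, 12) = 12
E (Player 1): max(5, 8) = 8
F (Player 1): max(8, 7, 8) = 8
D (Player 2): min(8, 8) = 8
Root (Player 1): max(12, 8) = 12

12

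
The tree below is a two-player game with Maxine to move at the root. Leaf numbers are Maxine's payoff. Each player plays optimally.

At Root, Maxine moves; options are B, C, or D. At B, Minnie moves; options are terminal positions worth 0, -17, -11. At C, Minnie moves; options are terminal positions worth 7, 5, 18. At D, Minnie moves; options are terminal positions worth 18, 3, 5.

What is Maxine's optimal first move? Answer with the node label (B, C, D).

B (Minnie): min(0, -17, -11) = -17
C (Minnie): min(7, 5, 18) = 5
D (Minnie): min(18, 3, 5) = 3
Root (Maxine): max(-17, 5, 3) = 5
Maxine picks the child with the highest value: C (value 5).

C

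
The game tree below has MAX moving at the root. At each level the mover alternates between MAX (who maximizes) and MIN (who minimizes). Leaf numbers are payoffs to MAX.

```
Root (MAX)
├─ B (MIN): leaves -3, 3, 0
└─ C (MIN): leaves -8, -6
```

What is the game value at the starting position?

-3

B (MIN): min(-3, 3, 0) = -3
C (MIN): min(-8, -6) = -8
Root (MAX): max(-3, -8) = -3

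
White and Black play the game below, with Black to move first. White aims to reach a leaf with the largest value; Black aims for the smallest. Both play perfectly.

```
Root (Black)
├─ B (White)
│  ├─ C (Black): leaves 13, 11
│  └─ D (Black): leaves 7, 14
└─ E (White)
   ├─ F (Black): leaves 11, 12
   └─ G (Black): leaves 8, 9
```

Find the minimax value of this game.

11

C (Black): min(13, 11) = 11
D (Black): min(7, 14) = 7
B (White): max(11, 7) = 11
F (Black): min(11, 12) = 11
G (Black): min(8, 9) = 8
E (White): max(11, 8) = 11
Root (Black): min(11, 11) = 11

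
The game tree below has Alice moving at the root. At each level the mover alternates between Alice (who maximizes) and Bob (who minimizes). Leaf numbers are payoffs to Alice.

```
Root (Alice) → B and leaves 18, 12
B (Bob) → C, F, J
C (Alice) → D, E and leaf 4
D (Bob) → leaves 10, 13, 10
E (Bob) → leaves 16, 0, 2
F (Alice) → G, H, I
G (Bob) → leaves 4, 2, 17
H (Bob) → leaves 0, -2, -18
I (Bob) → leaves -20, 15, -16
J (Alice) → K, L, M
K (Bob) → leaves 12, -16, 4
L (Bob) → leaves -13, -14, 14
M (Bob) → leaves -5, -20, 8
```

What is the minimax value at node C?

D: min(10, 13, 10) = 10
E: min(16, 0, 2) = 0
C: max(10, 0, 4) = 10

10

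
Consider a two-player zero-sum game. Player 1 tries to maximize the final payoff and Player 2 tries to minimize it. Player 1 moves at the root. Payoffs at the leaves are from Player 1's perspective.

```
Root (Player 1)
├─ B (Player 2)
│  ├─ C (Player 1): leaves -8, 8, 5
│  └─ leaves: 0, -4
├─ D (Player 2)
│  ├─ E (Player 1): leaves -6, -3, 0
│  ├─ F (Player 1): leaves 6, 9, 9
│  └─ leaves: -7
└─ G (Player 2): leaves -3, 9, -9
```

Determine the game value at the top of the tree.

C (Player 1): max(-8, 8, 5) = 8
B (Player 2): min(8, 0, -4) = -4
E (Player 1): max(-6, -3, 0) = 0
F (Player 1): max(6, 9, 9) = 9
D (Player 2): min(0, 9, -7) = -7
G (Player 2): min(-3, 9, -9) = -9
Root (Player 1): max(-4, -7, -9) = -4

-4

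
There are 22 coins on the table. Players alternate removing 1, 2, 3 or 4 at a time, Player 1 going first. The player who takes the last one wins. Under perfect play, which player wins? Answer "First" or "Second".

First

Positions where the player to move wins (W) vs loses (L):
i:   0  1  2  3  4  5  6  7  8  9 10 11 12 13 14 15 16 17 18 19 20 21 22
     L  W  W  W  W  L  W  W  W  W  L  W  W  W  W  L  W  W  W  W  L  W  W
Position 22 is W, so the first player wins.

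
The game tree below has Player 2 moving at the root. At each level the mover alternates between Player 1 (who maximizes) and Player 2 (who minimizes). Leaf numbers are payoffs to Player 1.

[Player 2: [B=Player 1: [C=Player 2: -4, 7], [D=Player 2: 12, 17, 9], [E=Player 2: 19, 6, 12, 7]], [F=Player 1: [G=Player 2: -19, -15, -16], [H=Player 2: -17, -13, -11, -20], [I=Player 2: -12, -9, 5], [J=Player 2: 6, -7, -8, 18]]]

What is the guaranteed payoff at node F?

G: min(-19, -15, -16) = -19
H: min(-17, -13, -11, -20) = -20
I: min(-12, -9, 5) = -12
J: min(6, -7, -8, 18) = -8
F: max(-19, -20, -12, -8) = -8

-8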